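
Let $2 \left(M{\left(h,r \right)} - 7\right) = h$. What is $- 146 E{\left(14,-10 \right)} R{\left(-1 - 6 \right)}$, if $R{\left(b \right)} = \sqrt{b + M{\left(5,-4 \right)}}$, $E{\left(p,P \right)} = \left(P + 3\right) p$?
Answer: $7154 \sqrt{10} \approx 22623.0$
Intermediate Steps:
$M{\left(h,r \right)} = 7 + \frac{h}{2}$
$E{\left(p,P \right)} = p \left(3 + P\right)$ ($E{\left(p,P \right)} = \left(3 + P\right) p = p \left(3 + P\right)$)
$R{\left(b \right)} = \sqrt{\frac{19}{2} + b}$ ($R{\left(b \right)} = \sqrt{b + \left(7 + \frac{1}{2} \cdot 5\right)} = \sqrt{b + \left(7 + \frac{5}{2}\right)} = \sqrt{b + \frac{19}{2}} = \sqrt{\frac{19}{2} + b}$)
$- 146 E{\left(14,-10 \right)} R{\left(-1 - 6 \right)} = - 146 \cdot 14 \left(3 - 10\right) \frac{\sqrt{38 + 4 \left(-1 - 6\right)}}{2} = - 146 \cdot 14 \left(-7\right) \frac{\sqrt{38 + 4 \left(-7\right)}}{2} = \left(-146\right) \left(-98\right) \frac{\sqrt{38 - 28}}{2} = 14308 \frac{\sqrt{10}}{2} = 7154 \sqrt{10}$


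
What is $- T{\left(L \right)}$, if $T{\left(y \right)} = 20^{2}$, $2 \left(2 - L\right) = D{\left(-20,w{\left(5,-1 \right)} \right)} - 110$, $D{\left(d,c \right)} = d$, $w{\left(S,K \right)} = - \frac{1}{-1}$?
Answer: $-400$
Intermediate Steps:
$w{\left(S,K \right)} = 1$ ($w{\left(S,K \right)} = \left(-1\right) \left(-1\right) = 1$)
$L = 67$ ($L = 2 - \frac{-20 - 110}{2} = 2 - -65 = 2 + 65 = 67$)
$T{\left(y \right)} = 400$
$- T{\left(L \right)} = \left(-1\right) 400 = -400$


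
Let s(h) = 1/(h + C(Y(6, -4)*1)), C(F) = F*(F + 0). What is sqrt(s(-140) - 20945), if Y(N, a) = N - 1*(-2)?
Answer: 3*I*sqrt(3360511)/38 ≈ 144.72*I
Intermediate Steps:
Y(N, a) = 2 + N (Y(N, a) = N + 2 = 2 + N)
C(F) = F**2 (C(F) = F*F = F**2)
s(h) = 1/(64 + h) (s(h) = 1/(h + ((2 + 6)*1)**2) = 1/(h + (8*1)**2) = 1/(h + 8**2) = 1/(h + 64) = 1/(64 + h))
sqrt(s(-140) - 20945) = sqrt(1/(64 - 140) - 20945) = sqrt(1/(-76) - 20945) = sqrt(-1/76 - 20945) = sqrt(-1591821/76) = 3*I*sqrt(3360511)/38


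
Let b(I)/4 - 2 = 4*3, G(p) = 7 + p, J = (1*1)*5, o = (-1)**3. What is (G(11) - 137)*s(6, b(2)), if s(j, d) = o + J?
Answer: -476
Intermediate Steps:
o = -1
J = 5 (J = 1*5 = 5)
b(I) = 56 (b(I) = 8 + 4*(4*3) = 8 + 4*12 = 8 + 48 = 56)
s(j, d) = 4 (s(j, d) = -1 + 5 = 4)
(G(11) - 137)*s(6, b(2)) = ((7 + 11) - 137)*4 = (18 - 137)*4 = -119*4 = -476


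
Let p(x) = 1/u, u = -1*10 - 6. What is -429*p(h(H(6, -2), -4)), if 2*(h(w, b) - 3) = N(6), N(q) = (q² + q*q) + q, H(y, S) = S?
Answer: 429/16 ≈ 26.813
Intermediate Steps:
N(q) = q + 2*q² (N(q) = (q² + q²) + q = 2*q² + q = q + 2*q²)
u = -16 (u = -10 - 6 = -16)
h(w, b) = 42 (h(w, b) = 3 + (6*(1 + 2*6))/2 = 3 + (6*(1 + 12))/2 = 3 + (6*13)/2 = 3 + (½)*78 = 3 + 39 = 42)
p(x) = -1/16 (p(x) = 1/(-16) = 1*(-1/16) = -1/16)
-429*p(h(H(6, -2), -4)) = -429*(-1/16) = 429/16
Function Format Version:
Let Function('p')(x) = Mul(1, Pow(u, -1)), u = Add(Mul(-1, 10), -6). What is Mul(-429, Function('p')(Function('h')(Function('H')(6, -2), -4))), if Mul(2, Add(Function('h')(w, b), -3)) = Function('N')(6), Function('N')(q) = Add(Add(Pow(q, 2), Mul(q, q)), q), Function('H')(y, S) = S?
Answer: Rational(429, 16) ≈ 26.813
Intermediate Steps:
Function('N')(q) = Add(q, Mul(2, Pow(q, 2))) (Function('N')(q) = Add(Add(Pow(q, 2), Pow(q, 2)), q) = Add(Mul(2, Pow(q, 2)), q) = Add(q, Mul(2, Pow(q, 2))))
u = -16 (u = Add(-10, -6) = -16)
Function('h')(w, b) = 42 (Function('h')(w, b) = Add(3, Mul(Rational(1, 2), Mul(6, Add(1, Mul(2, 6))))) = Add(3, Mul(Rational(1, 2), Mul(6, Add(1, 12)))) = Add(3, Mul(Rational(1, 2), Mul(6, 13))) = Add(3, Mul(Rational(1, 2), 78)) = Add(3, 39) = 42)
Function('p')(x) = Rational(-1, 16) (Function('p')(x) = Mul(1, Pow(-16, -1)) = Mul(1, Rational(-1, 16)) = Rational(-1, 16))
Mul(-429, Function('p')(Function('h')(Function('H')(6, -2), -4))) = Mul(-429, Rational(-1, 16)) = Rational(429, 16)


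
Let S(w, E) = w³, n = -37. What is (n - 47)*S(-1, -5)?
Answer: 84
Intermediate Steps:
(n - 47)*S(-1, -5) = (-37 - 47)*(-1)³ = -84*(-1) = 84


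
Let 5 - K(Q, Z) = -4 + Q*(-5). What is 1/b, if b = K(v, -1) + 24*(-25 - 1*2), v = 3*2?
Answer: -1/609 ≈ -0.0016420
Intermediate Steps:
v = 6
K(Q, Z) = 9 + 5*Q (K(Q, Z) = 5 - (-4 + Q*(-5)) = 5 - (-4 - 5*Q) = 5 + (4 + 5*Q) = 9 + 5*Q)
b = -609 (b = (9 + 5*6) + 24*(-25 - 1*2) = (9 + 30) + 24*(-25 - 2) = 39 + 24*(-27) = 39 - 648 = -609)
1/b = 1/(-609) = -1/609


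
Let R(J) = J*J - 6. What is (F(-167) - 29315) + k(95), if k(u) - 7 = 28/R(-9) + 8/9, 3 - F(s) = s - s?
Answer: -6593341/225 ≈ -29304.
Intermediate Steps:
R(J) = -6 + J² (R(J) = J² - 6 = -6 + J²)
F(s) = 3 (F(s) = 3 - (s - s) = 3 - 1*0 = 3 + 0 = 3)
k(u) = 1859/225 (k(u) = 7 + (28/(-6 + (-9)²) + 8/9) = 7 + (28/(-6 + 81) + 8*(⅑)) = 7 + (28/75 + 8/9) = 7 + 284/225 = 1859/225)
(F(-167) - 29315) + k(95) = (3 - 29315) + 1859/225 = -29312 + 1859/225 = -6593341/225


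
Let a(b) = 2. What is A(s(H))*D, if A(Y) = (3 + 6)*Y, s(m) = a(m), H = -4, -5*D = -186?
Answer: 3348/5 ≈ 669.60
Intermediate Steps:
D = 186/5 (D = -⅕*(-186) = 186/5 ≈ 37.200)
s(m) = 2
A(Y) = 9*Y
A(s(H))*D = (9*2)*(186/5) = 18*(186/5) = 3348/5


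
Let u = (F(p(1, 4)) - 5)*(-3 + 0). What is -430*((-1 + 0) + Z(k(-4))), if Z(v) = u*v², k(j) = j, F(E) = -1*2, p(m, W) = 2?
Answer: -144050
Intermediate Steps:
F(E) = -2
u = 21 (u = (-2 - 5)*(-3 + 0) = -7*(-3) = 21)
Z(v) = 21*v²
-430*((-1 + 0) + Z(k(-4))) = -430*((-1 + 0) + 21*(-4)²) = -430*(-1 + 21*16) = -430*(-1 + 336) = -430*335 = -144050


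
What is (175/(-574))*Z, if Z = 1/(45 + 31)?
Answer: -25/6232 ≈ -0.0040116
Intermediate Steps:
Z = 1/76 ≈ 0.013158
(175/(-574))*Z = (175/(-574))*(1/76) = (175*(-1/574))*(1/76) = -25/82*1/76 = -25/6232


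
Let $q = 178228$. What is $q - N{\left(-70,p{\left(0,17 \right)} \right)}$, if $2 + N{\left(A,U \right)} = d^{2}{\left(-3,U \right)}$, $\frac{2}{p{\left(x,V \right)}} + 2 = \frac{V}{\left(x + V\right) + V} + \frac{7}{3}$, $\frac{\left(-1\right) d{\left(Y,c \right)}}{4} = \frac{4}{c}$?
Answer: $\frac{1603670}{9} \approx 1.7819 \cdot 10^{5}$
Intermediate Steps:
$d{\left(Y,c \right)} = - \frac{16}{c}$ ($d{\left(Y,c \right)} = - 4 \frac{4}{c} = - \frac{16}{c}$)
$p{\left(x,V \right)} = \frac{2}{\frac{1}{3} + \frac{V}{x + 2 V}}$ ($p{\left(x,V \right)} = \frac{2}{-2 + \left(\frac{V}{\left(x + V\right) + V} + \frac{7}{3}\right)} = \frac{2}{-2 + \left(\frac{V}{\left(V + x\right) + V} + 7 \cdot \frac{1}{3}\right)} = \frac{2}{-2 + \left(\frac{V}{x + 2 V} + \frac{7}{3}\right)} = \frac{2}{-2 + \left(\frac{7}{3} + \frac{V}{x + 2 V}\right)} = \frac{2}{\frac{1}{3} + \frac{V}{x + 2 V}}$)
$N{\left(A,U \right)} = -2 + \frac{256}{U^{2}}$ ($N{\left(A,U \right)} = -2 + \left(- \frac{16}{U}\right)^{2} = -2 + \frac{256}{U^{2}}$)
$q - N{\left(-70,p{\left(0,17 \right)} \right)} = 178228 - \left(-2 + \frac{256}{36 \left(0 + 2 \cdot 17\right)^{2} \frac{1}{\left(0 + 5 \cdot 17\right)^{2}}}\right) = 178228 - \left(-2 + \frac{256}{36 \left(0 + 34\right)^{2} \frac{1}{\left(0 + 85\right)^{2}}}\right) = 178228 - \left(-2 + \frac{256}{\frac{144}{25}}\right) = 178228 - \left(-2 + 256 \cdot \frac{25}{144}\right) = 178228 - \left(-2 + \frac{400}{9}\right) = 178228 - \frac{382}{9} = \frac{1603670}{9}$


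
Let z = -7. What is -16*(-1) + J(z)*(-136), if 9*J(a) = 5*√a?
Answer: 16 - 680*I*√7/9 ≈ 16.0 - 199.9*I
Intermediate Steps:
J(a) = 5*√a/9 (J(a) = (5*√a)/9 = 5*√a/9)
-16*(-1) + J(z)*(-136) = -16*(-1) + (5*√(-7)/9)*(-136) = 16 + (5*(I*√7)/9)*(-136) = 16 + (5*I*√7/9)*(-136) = 16 - 680*I*√7/9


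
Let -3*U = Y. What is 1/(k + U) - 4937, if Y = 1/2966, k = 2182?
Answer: -95853993697/19415435 ≈ -4937.0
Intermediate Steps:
Y = 1/2966 ≈ 0.00033715
U = -1/8898 (U = -⅓*1/2966 = -1/8898 ≈ -0.00011238)
1/(k + U) - 4937 = 1/(2182 - 1/8898) - 4937 = 1/(19415435/8898) - 4937 = 8898/19415435 - 4937 = -95853993697/19415435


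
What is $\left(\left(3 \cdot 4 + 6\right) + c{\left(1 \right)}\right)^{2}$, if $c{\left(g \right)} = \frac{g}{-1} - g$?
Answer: $256$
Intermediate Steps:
$c{\left(g \right)} = - 2 g$ ($c{\left(g \right)} = g \left(-1\right) - g = - g - g = - 2 g$)
$\left(\left(3 \cdot 4 + 6\right) + c{\left(1 \right)}\right)^{2} = \left(\left(3 \cdot 4 + 6\right) - 2\right)^{2} = \left(\left(12 + 6\right) - 2\right)^{2} = \left(18 - 2\right)^{2} = 16^{2} = 256$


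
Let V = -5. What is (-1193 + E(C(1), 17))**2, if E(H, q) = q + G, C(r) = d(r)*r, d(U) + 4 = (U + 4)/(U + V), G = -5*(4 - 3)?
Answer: 1394761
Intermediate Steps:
G = -5 (G = -5*1 = -5)
d(U) = -4 + (4 + U)/(-5 + U) (d(U) = -4 + (U + 4)/(U - 5) = -4 + (4 + U)/(-5 + U))
C(r) = 3*r*(8 - r)/(-5 + r) (C(r) = (3*(8 - r)/(-5 + r))*r = 3*r*(8 - r)/(-5 + r))
E(H, q) = -5 + q (E(H, q) = q - 5 = -5 + q)
(-1193 + E(C(1), 17))**2 = (-1193 + (-5 + 17))**2 = (-1193 + 12)**2 = (-1181)**2 = 1394761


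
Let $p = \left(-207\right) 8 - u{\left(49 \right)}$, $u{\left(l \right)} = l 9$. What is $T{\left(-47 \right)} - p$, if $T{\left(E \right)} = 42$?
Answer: $2139$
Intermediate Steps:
$u{\left(l \right)} = 9 l$
$p = -2097$ ($p = \left(-207\right) 8 - 9 \cdot 49 = -1656 - 441 = -2097$)
$T{\left(-47 \right)} - p = 42 - -2097 = 42 + 2097 = 2139$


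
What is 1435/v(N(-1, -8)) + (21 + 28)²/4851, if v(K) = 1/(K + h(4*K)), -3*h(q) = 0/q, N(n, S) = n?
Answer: -142016/99 ≈ -1434.5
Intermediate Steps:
h(q) = 0 (h(q) = -0/q = -⅓*0 = 0)
v(K) = 1/K (v(K) = 1/(K + 0) = 1/K)
1435/v(N(-1, -8)) + (21 + 28)²/4851 = 1435/(1/(-1)) + (21 + 28)²/4851 = 1435/(-1) + 49²*(1/4851) = 1435*(-1) + 2401*(1/4851) = -1435 + 49/99 = -142016/99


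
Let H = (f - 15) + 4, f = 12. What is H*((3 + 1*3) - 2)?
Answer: 4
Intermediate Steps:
H = 1 (H = (12 - 15) + 4 = -3 + 4 = 1)
H*((3 + 1*3) - 2) = 1*((3 + 1*3) - 2) = 1*((3 + 3) - 2) = 1*(6 - 2) = 1*4 = 4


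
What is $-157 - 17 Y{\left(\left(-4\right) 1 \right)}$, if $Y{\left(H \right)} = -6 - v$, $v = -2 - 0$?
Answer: $-89$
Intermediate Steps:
$v = -2$ ($v = -2 + 0 = -2$)
$Y{\left(H \right)} = -4$ ($Y{\left(H \right)} = -6 - -2 = -6 + 2 = -4$)
$-157 - 17 Y{\left(\left(-4\right) 1 \right)} = -157 - -68 = -157 + 68 = -89$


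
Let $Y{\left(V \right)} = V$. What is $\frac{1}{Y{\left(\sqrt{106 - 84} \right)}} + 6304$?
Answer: $6304 + \frac{\sqrt{22}}{22} \approx 6304.2$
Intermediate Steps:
$\frac{1}{Y{\left(\sqrt{106 - 84} \right)}} + 6304 = \frac{1}{\sqrt{106 - 84}} + 6304 = \frac{1}{\sqrt{22}} + 6304 = \frac{\sqrt{22}}{22} + 6304 = 6304 + \frac{\sqrt{22}}{22}$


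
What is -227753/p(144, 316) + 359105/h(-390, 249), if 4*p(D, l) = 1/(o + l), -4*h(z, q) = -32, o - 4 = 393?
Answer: -5196053343/8 ≈ -6.4951e+8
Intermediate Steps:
o = 397 (o = 4 + 393 = 397)
h(z, q) = 8 (h(z, q) = -¼*(-32) = 8)
p(D, l) = 1/(4*(397 + l))
-227753/p(144, 316) + 359105/h(-390, 249) = -227753/(1/(4*(397 + 316))) + 359105/8 = -227753/((¼)/713) + 359105*(⅛) = -227753/((¼)*(1/713)) + 359105/8 = -227753/1/2852 + 359105/8 = -227753*2852 + 359105/8 = -649551556 + 359105/8 = -5196053343/8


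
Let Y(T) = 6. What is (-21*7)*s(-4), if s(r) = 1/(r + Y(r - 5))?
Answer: -147/2 ≈ -73.500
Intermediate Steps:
s(r) = 1/(6 + r) (s(r) = 1/(r + 6) = 1/(6 + r))
(-21*7)*s(-4) = (-21*7)/(6 - 4) = -147/2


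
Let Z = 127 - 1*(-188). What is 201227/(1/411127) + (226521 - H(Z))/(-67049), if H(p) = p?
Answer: 5546953902105415/67049 ≈ 8.2730e+10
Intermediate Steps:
Z = 315 (Z = 127 + 188 = 315)
201227/(1/411127) + (226521 - H(Z))/(-67049) = 201227/(1/411127) + (226521 - 1*315)/(-67049) = 201227/(1/411127) + (226521 - 315)*(-1/67049) = 201227*411127 + 226206*(-1/67049) = 82729852829 - 226206/67049 = 5546953902105415/67049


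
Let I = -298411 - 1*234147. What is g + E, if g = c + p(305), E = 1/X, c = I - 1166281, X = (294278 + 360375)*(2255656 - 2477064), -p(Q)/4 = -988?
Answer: -245666093532189089/144945411424 ≈ -1.6949e+6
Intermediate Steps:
p(Q) = 3952 (p(Q) = -4*(-988) = 3952)
X = -144945411424 (X = 654653*(-221408) = -144945411424)
I = -532558 (I = -298411 - 234147 = -532558)
c = -1698839 (c = -532558 - 1166281 = -1698839)
E = -1/144945411424 (E = 1/(-144945411424) = -1/144945411424 ≈ -6.8991e-12)
g = -1694887 (g = -1698839 + 3952 = -1694887)
g + E = -1694887 - 1/144945411424 = -245666093532189089/144945411424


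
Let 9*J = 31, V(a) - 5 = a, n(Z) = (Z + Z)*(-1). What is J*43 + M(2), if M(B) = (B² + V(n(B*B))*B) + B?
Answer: 1333/9 ≈ 148.11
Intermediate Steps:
n(Z) = -2*Z (n(Z) = (2*Z)*(-1) = -2*Z)
V(a) = 5 + a
M(B) = B + B² + B*(5 - 2*B²) (M(B) = (B² + (5 - 2*B*B)*B) + B = (B² + (5 - 2*B²)*B) + B = (B² + B*(5 - 2*B²)) + B = B + B² + B*(5 - 2*B²))
J = 31/9 (J = (⅑)*31 = 31/9 ≈ 3.4444)
J*43 + M(2) = (31/9)*43 + 2*(6 + 2 - 2*2²) = 1333/9 + 2*(6 + 2 - 2*4) = 1333/9 + 2*(6 + 2 - 8) = 1333/9 + 2*0 = 1333/9 + 0 = 1333/9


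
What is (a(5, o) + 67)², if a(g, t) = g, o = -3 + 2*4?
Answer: 5184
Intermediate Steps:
o = 5 (o = -3 + 8 = 5)
(a(5, o) + 67)² = (5 + 67)² = 72² = 5184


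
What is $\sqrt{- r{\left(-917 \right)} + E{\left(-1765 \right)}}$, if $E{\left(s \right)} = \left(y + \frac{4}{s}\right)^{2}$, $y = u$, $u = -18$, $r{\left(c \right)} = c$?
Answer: $\frac{\sqrt{3866248401}}{1765} \approx 35.229$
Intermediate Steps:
$y = -18$
$E{\left(s \right)} = \left(-18 + \frac{4}{s}\right)^{2}$
$\sqrt{- r{\left(-917 \right)} + E{\left(-1765 \right)}} = \sqrt{\left(-1\right) \left(-917\right) + \frac{4 \left(2 - -15885\right)^{2}}{3115225}} = \sqrt{917 + 4 \cdot \frac{1}{3115225} \left(2 + 15885\right)^{2}} = \sqrt{917 + 4 \cdot \frac{1}{3115225} \cdot 15887^{2}} = \sqrt{917 + 4 \cdot \frac{1}{3115225} \cdot 252396769} = \sqrt{917 + \frac{1009587076}{3115225}} = \sqrt{\frac{3866248401}{3115225}} = \frac{\sqrt{3866248401}}{1765}$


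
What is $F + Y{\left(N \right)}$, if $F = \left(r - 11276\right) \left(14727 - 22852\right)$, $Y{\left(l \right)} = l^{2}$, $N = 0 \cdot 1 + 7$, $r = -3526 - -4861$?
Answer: $80770674$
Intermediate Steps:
$r = 1335$ ($r = -3526 + 4861 = 1335$)
$N = 7$ ($N = 0 + 7 = 7$)
$F = 80770625$ ($F = \left(1335 - 11276\right) \left(14727 - 22852\right) = \left(-9941\right) \left(-8125\right) = 80770625$)
$F + Y{\left(N \right)} = 80770625 + 7^{2} = 80770625 + 49 = 80770674$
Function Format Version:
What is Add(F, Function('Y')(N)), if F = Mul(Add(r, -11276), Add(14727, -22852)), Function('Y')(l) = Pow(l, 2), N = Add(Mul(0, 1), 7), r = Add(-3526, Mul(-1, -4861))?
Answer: 80770674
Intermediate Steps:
r = 1335 (r = Add(-3526, 4861) = 1335)
N = 7 (N = Add(0, 7) = 7)
F = 80770625 (F = Mul(Add(1335, -11276), Add(14727, -22852)) = Mul(-9941, -8125) = 80770625)
Add(F, Function('Y')(N)) = Add(80770625, Pow(7, 2)) = Add(80770625, 49) = 80770674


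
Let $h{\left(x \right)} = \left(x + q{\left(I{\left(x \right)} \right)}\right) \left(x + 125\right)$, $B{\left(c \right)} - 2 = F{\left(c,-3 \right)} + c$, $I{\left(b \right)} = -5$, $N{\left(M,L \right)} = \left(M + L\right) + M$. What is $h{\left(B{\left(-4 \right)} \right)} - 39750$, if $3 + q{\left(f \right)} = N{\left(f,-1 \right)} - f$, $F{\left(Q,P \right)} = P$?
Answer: $-41430$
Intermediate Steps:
$N{\left(M,L \right)} = L + 2 M$ ($N{\left(M,L \right)} = \left(L + M\right) + M = L + 2 M$)
$q{\left(f \right)} = -4 + f$ ($q{\left(f \right)} = -3 + \left(\left(-1 + 2 f\right) - f\right) = -3 + \left(-1 + f\right) = -4 + f$)
$B{\left(c \right)} = -1 + c$ ($B{\left(c \right)} = 2 + \left(-3 + c\right) = -1 + c$)
$h{\left(x \right)} = \left(-9 + x\right) \left(125 + x\right)$ ($h{\left(x \right)} = \left(x - 9\right) \left(x + 125\right) = \left(x - 9\right) \left(125 + x\right) = \left(-9 + x\right) \left(125 + x\right)$)
$h{\left(B{\left(-4 \right)} \right)} - 39750 = \left(-1125 + \left(-1 - 4\right)^{2} + 116 \left(-1 - 4\right)\right) - 39750 = \left(-1125 + \left(-5\right)^{2} + 116 \left(-5\right)\right) - 39750 = \left(-1125 + 25 - 580\right) - 39750 = -1680 - 39750 = -41430$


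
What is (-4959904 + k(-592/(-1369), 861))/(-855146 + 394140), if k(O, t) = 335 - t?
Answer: 145895/13559 ≈ 10.760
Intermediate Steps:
(-4959904 + k(-592/(-1369), 861))/(-855146 + 394140) = (-4959904 + (335 - 1*861))/(-855146 + 394140) = (-4959904 + (335 - 861))/(-461006) = (-4959904 - 526)*(-1/461006) = -4960430*(-1/461006) = 145895/13559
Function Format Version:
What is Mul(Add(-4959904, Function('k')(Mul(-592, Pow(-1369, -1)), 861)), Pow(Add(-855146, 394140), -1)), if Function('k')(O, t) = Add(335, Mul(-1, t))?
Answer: Rational(145895, 13559) ≈ 10.760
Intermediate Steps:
Mul(Add(-4959904, Function('k')(Mul(-592, Pow(-1369, -1)), 861)), Pow(Add(-855146, 394140), -1)) = Mul(Add(-4959904, Add(335, Mul(-1, 861))), Pow(Add(-855146, 394140), -1)) = Mul(Add(-4959904, Add(335, -861)), Pow(-461006, -1)) = Mul(Add(-4959904, -526), Rational(-1, 461006)) = Mul(-4960430, Rational(-1, 461006)) = Rational(145895, 13559)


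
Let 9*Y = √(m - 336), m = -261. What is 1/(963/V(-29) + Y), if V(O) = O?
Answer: -754029/25206322 - 2523*I*√597/25206322 ≈ -0.029914 - 0.0024457*I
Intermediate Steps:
Y = I*√597/9 (Y = √(-261 - 336)/9 = √(-597)/9 = (I*√597)/9 = I*√597/9 ≈ 2.7148*I)
1/(963/V(-29) + Y) = 1/(963/(-29) + I*√597/9) = 1/(963*(-1/29) + I*√597/9) = 1/(-963/29 + I*√597/9)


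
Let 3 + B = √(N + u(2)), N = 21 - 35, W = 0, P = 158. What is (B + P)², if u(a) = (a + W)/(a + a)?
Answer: 48023/2 + 465*I*√6 ≈ 24012.0 + 1139.0*I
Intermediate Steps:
N = -14
u(a) = ½ (u(a) = (a + 0)/(a + a) = a/((2*a)) = a*(1/(2*a)) = ½)
B = -3 + 3*I*√6/2 (B = -3 + √(-14 + ½) = -3 + √(-27/2) = -3 + 3*I*√6/2 ≈ -3.0 + 3.6742*I)
(B + P)² = ((-3 + 3*I*√6/2) + 158)² = (155 + 3*I*√6/2)²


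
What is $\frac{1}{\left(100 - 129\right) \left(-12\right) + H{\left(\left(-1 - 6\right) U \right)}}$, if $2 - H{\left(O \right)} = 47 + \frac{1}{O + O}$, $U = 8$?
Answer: $\frac{112}{33937} \approx 0.0033002$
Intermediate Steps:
$H{\left(O \right)} = -45 - \frac{1}{2 O}$ ($H{\left(O \right)} = 2 - \left(47 + \frac{1}{O + O}\right) = 2 - \left(47 + \frac{1}{2 O}\right) = -45 - \frac{1}{2 O}$)
$\frac{1}{\left(100 - 129\right) \left(-12\right) + H{\left(\left(-1 - 6\right) U \right)}} = \frac{1}{\left(100 - 129\right) \left(-12\right) - \left(45 + \frac{1}{2 \left(-1 - 6\right) 8}\right)} = \frac{1}{\left(-29\right) \left(-12\right) - \left(45 + \frac{1}{2 \left(\left(-7\right) 8\right)}\right)} = \frac{1}{348 - \left(45 + \frac{1}{2 \left(-56\right)}\right)} = \frac{1}{348 - \frac{5039}{112}} = \frac{1}{\frac{33937}{112}} = \frac{112}{33937}$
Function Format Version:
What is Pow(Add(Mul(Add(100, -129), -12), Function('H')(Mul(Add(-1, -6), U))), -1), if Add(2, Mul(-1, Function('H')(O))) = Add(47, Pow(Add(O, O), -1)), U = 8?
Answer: Rational(112, 33937) ≈ 0.0033002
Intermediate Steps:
Function('H')(O) = Add(-45, Mul(Rational(-1, 2), Pow(O, -1))) (Function('H')(O) = Add(2, Mul(-1, Add(47, Pow(Add(O, O), -1)))) = Add(2, Mul(-1, Add(47, Pow(Mul(2, O), -1)))) = Add(2, Mul(-1, Add(47, Mul(Rational(1, 2), Pow(O, -1))))) = Add(2, Add(-47, Mul(Rational(-1, 2), Pow(O, -1)))) = Add(-45, Mul(Rational(-1, 2), Pow(O, -1))))
Pow(Add(Mul(Add(100, -129), -12), Function('H')(Mul(Add(-1, -6), U))), -1) = Pow(Add(Mul(Add(100, -129), -12), Add(-45, Mul(Rational(-1, 2), Pow(Mul(Add(-1, -6), 8), -1)))), -1) = Pow(Add(Mul(-29, -12), Add(-45, Mul(Rational(-1, 2), Pow(Mul(-7, 8), -1)))), -1) = Pow(Add(348, Add(-45, Mul(Rational(-1, 2), Pow(-56, -1)))), -1) = Pow(Add(348, Add(-45, Mul(Rational(-1, 2), Rational(-1, 56)))), -1) = Pow(Add(348, Add(-45, Rational(1, 112))), -1) = Pow(Add(348, Rational(-5039, 112)), -1) = Pow(Rational(33937, 112), -1) = Rational(112, 33937)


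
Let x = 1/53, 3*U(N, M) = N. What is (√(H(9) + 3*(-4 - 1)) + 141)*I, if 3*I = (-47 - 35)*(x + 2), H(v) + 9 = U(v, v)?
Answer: -412378/53 - 8774*I*√21/159 ≈ -7780.7 - 252.88*I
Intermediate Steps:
U(N, M) = N/3
H(v) = -9 + v/3
x = 1/53 ≈ 0.018868
I = -8774/159 (I = ((-47 - 35)*(1/53 + 2))/3 = (-82*107/53)/3 = (⅓)*(-8774/53) = -8774/159 ≈ -55.182)
(√(H(9) + 3*(-4 - 1)) + 141)*I = (√((-9 + (⅓)*9) + 3*(-4 - 1)) + 141)*(-8774/159) = (√((-9 + 3) + 3*(-5)) + 141)*(-8774/159) = (√(-6 - 15) + 141)*(-8774/159) = (√(-21) + 141)*(-8774/159) = (I*√21 + 141)*(-8774/159) = (141 + I*√21)*(-8774/159) = -412378/53 - 8774*I*√21/159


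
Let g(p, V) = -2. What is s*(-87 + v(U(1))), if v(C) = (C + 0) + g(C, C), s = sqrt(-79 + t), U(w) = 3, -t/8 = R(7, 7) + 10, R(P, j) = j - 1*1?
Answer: -258*I*sqrt(23) ≈ -1237.3*I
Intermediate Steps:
R(P, j) = -1 + j (R(P, j) = j - 1 = -1 + j)
t = -128 (t = -8*((-1 + 7) + 10) = -8*(6 + 10) = -8*16 = -128)
s = 3*I*sqrt(23) (s = sqrt(-79 - 128) = sqrt(-207) = 3*I*sqrt(23) ≈ 14.387*I)
v(C) = -2 + C (v(C) = (C + 0) - 2 = C - 2 = -2 + C)
s*(-87 + v(U(1))) = (3*I*sqrt(23))*(-87 + (-2 + 3)) = (3*I*sqrt(23))*(-87 + 1) = (3*I*sqrt(23))*(-86) = -258*I*sqrt(23)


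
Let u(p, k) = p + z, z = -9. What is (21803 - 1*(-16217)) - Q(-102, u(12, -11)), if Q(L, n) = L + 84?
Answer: 38038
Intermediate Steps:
u(p, k) = -9 + p (u(p, k) = p - 9 = -9 + p)
Q(L, n) = 84 + L
(21803 - 1*(-16217)) - Q(-102, u(12, -11)) = (21803 - 1*(-16217)) - (84 - 102) = (21803 + 16217) - 1*(-18) = 38020 + 18 = 38038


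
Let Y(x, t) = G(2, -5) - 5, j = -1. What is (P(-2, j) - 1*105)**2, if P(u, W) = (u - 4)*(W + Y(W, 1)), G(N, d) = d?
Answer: 1521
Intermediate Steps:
Y(x, t) = -10 (Y(x, t) = -5 - 5 = -10)
P(u, W) = (-10 + W)*(-4 + u) (P(u, W) = (u - 4)*(W - 10) = (-4 + u)*(-10 + W) = (-10 + W)*(-4 + u))
(P(-2, j) - 1*105)**2 = ((40 - 10*(-2) - 4*(-1) - 1*(-2)) - 1*105)**2 = ((40 + 20 + 4 + 2) - 105)**2 = (66 - 105)**2 = (-39)**2 = 1521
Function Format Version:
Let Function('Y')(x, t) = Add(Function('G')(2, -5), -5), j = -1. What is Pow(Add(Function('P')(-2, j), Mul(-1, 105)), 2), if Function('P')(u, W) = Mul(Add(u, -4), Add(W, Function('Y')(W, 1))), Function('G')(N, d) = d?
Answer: 1521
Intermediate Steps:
Function('Y')(x, t) = -10 (Function('Y')(x, t) = Add(-5, -5) = -10)
Function('P')(u, W) = Mul(Add(-10, W), Add(-4, u)) (Function('P')(u, W) = Mul(Add(u, -4), Add(W, -10)) = Mul(Add(-4, u), Add(-10, W)) = Mul(Add(-10, W), Add(-4, u)))
Pow(Add(Function('P')(-2, j), Mul(-1, 105)), 2) = Pow(Add(Add(40, Mul(-10, -2), Mul(-4, -1), Mul(-1, -2)), Mul(-1, 105)), 2) = Pow(Add(Add(40, 20, 4, 2), -105), 2) = Pow(Add(66, -105), 2) = Pow(-39, 2) = 1521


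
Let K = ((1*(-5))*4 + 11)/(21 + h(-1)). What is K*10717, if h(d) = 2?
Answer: -96453/23 ≈ -4193.6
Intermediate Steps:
K = -9/23 (K = ((1*(-5))*4 + 11)/(21 + 2) = (-5*4 + 11)/23 = (-20 + 11)*(1/23) = -9*1/23 = -9/23 ≈ -0.39130)
K*10717 = -9/23*10717 = -96453/23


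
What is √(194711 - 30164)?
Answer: 3*√18283 ≈ 405.64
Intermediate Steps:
√(194711 - 30164) = √164547 = 3*√18283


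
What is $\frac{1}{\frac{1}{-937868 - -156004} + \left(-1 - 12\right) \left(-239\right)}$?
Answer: $\frac{781864}{2429251447} \approx 0.00032185$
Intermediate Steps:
$\frac{1}{\frac{1}{-937868 - -156004} + \left(-1 - 12\right) \left(-239\right)} = \frac{1}{\frac{1}{-937868 + 156004} - -3107} = \frac{1}{\frac{1}{-781864} + 3107} = \frac{1}{- \frac{1}{781864} + 3107} = \frac{1}{\frac{2429251447}{781864}} = \frac{781864}{2429251447}$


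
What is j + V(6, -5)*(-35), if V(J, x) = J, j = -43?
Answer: -253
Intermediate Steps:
j + V(6, -5)*(-35) = -43 + 6*(-35) = -43 - 210 = -253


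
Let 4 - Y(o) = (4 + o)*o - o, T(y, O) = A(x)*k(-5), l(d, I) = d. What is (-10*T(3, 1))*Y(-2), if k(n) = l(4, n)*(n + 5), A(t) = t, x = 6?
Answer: 0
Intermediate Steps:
k(n) = 20 + 4*n (k(n) = 4*(n + 5) = 4*(5 + n) = 20 + 4*n)
T(y, O) = 0 (T(y, O) = 6*(20 + 4*(-5)) = 6*(20 - 20) = 6*0 = 0)
Y(o) = 4 + o - o*(4 + o) (Y(o) = 4 - ((4 + o)*o - o) = 4 - (o*(4 + o) - o) = 4 - (-o + o*(4 + o)) = 4 + (o - o*(4 + o)) = 4 + o - o*(4 + o))
(-10*T(3, 1))*Y(-2) = (-10*0)*(4 - 1*(-2)**2 - 3*(-2)) = 0*(4 - 1*4 + 6) = 0*(4 - 4 + 6) = 0*6 = 0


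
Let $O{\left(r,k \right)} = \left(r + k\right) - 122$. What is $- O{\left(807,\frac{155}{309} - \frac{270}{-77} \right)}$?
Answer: $- \frac{16393570}{23793} \approx -689.01$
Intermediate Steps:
$O{\left(r,k \right)} = -122 + k + r$ ($O{\left(r,k \right)} = \left(k + r\right) - 122 = -122 + k + r$)
$- O{\left(807,\frac{155}{309} - \frac{270}{-77} \right)} = - (-122 + \left(\frac{155}{309} - \frac{270}{-77}\right) + 807) = - (-122 + \left(155 \cdot \frac{1}{309} - - \frac{270}{77}\right) + 807) = - (-122 + \left(\frac{155}{309} + \frac{270}{77}\right) + 807) = - (-122 + \frac{95365}{23793} + 807) = \left(-1\right) \frac{16393570}{23793} = - \frac{16393570}{23793}$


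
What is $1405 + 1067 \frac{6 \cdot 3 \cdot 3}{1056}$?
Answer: $\frac{23353}{16} \approx 1459.6$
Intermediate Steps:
$1405 + 1067 \frac{6 \cdot 3 \cdot 3}{1056} = 1405 + 1067 \cdot 18 \cdot 3 \cdot \frac{1}{1056} = 1405 + 1067 \cdot 54 \cdot \frac{1}{1056} = 1405 + 1067 \cdot \frac{9}{176} = 1405 + \frac{873}{16} = \frac{23353}{16}$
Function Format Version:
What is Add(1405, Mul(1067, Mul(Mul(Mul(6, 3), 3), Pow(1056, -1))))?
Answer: Rational(23353, 16) ≈ 1459.6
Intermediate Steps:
Add(1405, Mul(1067, Mul(Mul(Mul(6, 3), 3), Pow(1056, -1)))) = Add(1405, Mul(1067, Mul(Mul(18, 3), Rational(1, 1056)))) = Add(1405, Mul(1067, Mul(54, Rational(1, 1056)))) = Add(1405, Mul(1067, Rational(9, 176))) = Add(1405, Rational(873, 16)) = Rational(23353, 16)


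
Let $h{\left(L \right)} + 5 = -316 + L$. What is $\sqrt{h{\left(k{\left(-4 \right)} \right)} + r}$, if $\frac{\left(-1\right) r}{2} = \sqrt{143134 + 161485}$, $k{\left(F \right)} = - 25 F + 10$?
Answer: $\sqrt{-211 - 2 \sqrt{304619}} \approx 36.261 i$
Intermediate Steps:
$k{\left(F \right)} = 10 - 25 F$
$r = - 2 \sqrt{304619}$ ($r = - 2 \sqrt{143134 + 161485} = - 2 \sqrt{304619} \approx -1103.8$)
$h{\left(L \right)} = -321 + L$ ($h{\left(L \right)} = -5 + \left(-316 + L\right) = -321 + L$)
$\sqrt{h{\left(k{\left(-4 \right)} \right)} + r} = \sqrt{\left(-321 + \left(10 - -100\right)\right) - 2 \sqrt{304619}} = \sqrt{\left(-321 + \left(10 + 100\right)\right) - 2 \sqrt{304619}} = \sqrt{\left(-321 + 110\right) - 2 \sqrt{304619}} = \sqrt{-211 - 2 \sqrt{304619}}$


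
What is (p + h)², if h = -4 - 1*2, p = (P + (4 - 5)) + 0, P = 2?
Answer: 25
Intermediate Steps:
p = 1 (p = (2 + (4 - 5)) + 0 = (2 - 1) + 0 = 1 + 0 = 1)
h = -6 (h = -4 - 2 = -6)
(p + h)² = (1 - 6)² = (-5)² = 25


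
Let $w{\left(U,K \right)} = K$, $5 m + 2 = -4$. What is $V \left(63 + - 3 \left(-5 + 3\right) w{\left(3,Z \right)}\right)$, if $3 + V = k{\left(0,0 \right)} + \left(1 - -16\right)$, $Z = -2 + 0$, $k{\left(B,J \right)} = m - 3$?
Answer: $\frac{2499}{5} \approx 499.8$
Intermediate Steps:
$m = - \frac{6}{5}$ ($m = - \frac{2}{5} + \frac{1}{5} \left(-4\right) = - \frac{2}{5} - \frac{4}{5} = - \frac{6}{5} \approx -1.2$)
$k{\left(B,J \right)} = - \frac{21}{5}$ ($k{\left(B,J \right)} = - \frac{6}{5} - 3 = - \frac{21}{5}$)
$Z = -2$
$V = \frac{49}{5}$ ($V = -3 + \left(- \frac{21}{5} + \left(1 - -16\right)\right) = -3 + \left(- \frac{21}{5} + \left(1 + 16\right)\right) = -3 + \left(- \frac{21}{5} + 17\right) = -3 + \frac{64}{5} = \frac{49}{5} \approx 9.8$)
$V \left(63 + - 3 \left(-5 + 3\right) w{\left(3,Z \right)}\right) = \frac{49 \left(63 + - 3 \left(-5 + 3\right) \left(-2\right)\right)}{5} = \frac{49 \left(63 + \left(-3\right) \left(-2\right) \left(-2\right)\right)}{5} = \frac{49 \left(63 + 6 \left(-2\right)\right)}{5} = \frac{49 \left(63 - 12\right)}{5} = \frac{49}{5} \cdot 51 = \frac{2499}{5}$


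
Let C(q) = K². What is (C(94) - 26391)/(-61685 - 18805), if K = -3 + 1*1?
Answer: 26387/80490 ≈ 0.32783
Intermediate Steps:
K = -2 (K = -3 + 1 = -2)
C(q) = 4 (C(q) = (-2)² = 4)
(C(94) - 26391)/(-61685 - 18805) = (4 - 26391)/(-61685 - 18805) = -26387/(-80490) = -26387*(-1/80490) = 26387/80490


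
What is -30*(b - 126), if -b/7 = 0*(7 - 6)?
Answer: 3780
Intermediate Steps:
b = 0 (b = -0*(7 - 6) = -0 = -7*0 = 0)
-30*(b - 126) = -30*(0 - 126) = -30*(-126) = 3780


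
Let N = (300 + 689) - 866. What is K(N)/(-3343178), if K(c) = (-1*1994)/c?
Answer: 997/205605447 ≈ 4.8491e-6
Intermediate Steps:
N = 123 (N = 989 - 866 = 123)
K(c) = -1994/c
K(N)/(-3343178) = -1994/123/(-3343178) = -1994*1/123*(-1/3343178) = -1994/123*(-1/3343178) = 997/205605447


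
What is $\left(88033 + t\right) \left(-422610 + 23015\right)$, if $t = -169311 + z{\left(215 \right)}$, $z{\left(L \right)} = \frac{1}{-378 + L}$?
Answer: $\frac{5293960432425}{163} \approx 3.2478 \cdot 10^{10}$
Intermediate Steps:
$t = - \frac{27597694}{163}$ ($t = -169311 + \frac{1}{-378 + 215} = -169311 + \frac{1}{-163} = -169311 - \frac{1}{163} = - \frac{27597694}{163} \approx -1.6931 \cdot 10^{5}$)
$\left(88033 + t\right) \left(-422610 + 23015\right) = \left(88033 - \frac{27597694}{163}\right) \left(-422610 + 23015\right) = \left(- \frac{13248315}{163}\right) \left(-399595\right) = \frac{5293960432425}{163}$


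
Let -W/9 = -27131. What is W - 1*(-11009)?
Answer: 255188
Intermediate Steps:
W = 244179 (W = -9*(-27131) = 244179)
W - 1*(-11009) = 244179 - 1*(-11009) = 244179 + 11009 = 255188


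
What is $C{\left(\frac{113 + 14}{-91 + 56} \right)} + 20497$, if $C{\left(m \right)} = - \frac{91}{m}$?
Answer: $\frac{2606304}{127} \approx 20522.0$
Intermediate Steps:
$C{\left(\frac{113 + 14}{-91 + 56} \right)} + 20497 = - \frac{91}{\left(113 + 14\right) \frac{1}{-91 + 56}} + 20497 = - \frac{91}{127 \frac{1}{-35}} + 20497 = - \frac{91}{127 \left(- \frac{1}{35}\right)} + 20497 = - \frac{91}{- \frac{127}{35}} + 20497 = \left(-91\right) \left(- \frac{35}{127}\right) + 20497 = \frac{3185}{127} + 20497 = \frac{2606304}{127}$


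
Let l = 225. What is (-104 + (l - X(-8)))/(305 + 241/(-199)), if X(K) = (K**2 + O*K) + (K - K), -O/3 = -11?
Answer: 63879/60454 ≈ 1.0567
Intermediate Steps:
O = 33 (O = -3*(-11) = 33)
X(K) = K**2 + 33*K (X(K) = (K**2 + 33*K) + (K - K) = (K**2 + 33*K) + 0 = K**2 + 33*K)
(-104 + (l - X(-8)))/(305 + 241/(-199)) = (-104 + (225 - (-8)*(33 - 8)))/(305 + 241/(-199)) = (-104 + (225 - (-8)*25))/(305 + 241*(-1/199)) = (-104 + (225 - 1*(-200)))/(305 - 241/199) = (-104 + (225 + 200))/(60454/199) = (-104 + 425)*(199/60454) = 321*(199/60454) = 63879/60454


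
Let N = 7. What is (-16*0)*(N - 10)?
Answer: 0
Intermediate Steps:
(-16*0)*(N - 10) = (-16*0)*(7 - 10) = 0*(-3) = 0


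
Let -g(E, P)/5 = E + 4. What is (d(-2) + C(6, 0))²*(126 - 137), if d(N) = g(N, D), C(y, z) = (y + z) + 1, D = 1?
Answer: -99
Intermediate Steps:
C(y, z) = 1 + y + z
g(E, P) = -20 - 5*E (g(E, P) = -5*(E + 4) = -5*(4 + E) = -20 - 5*E)
d(N) = -20 - 5*N
(d(-2) + C(6, 0))²*(126 - 137) = ((-20 - 5*(-2)) + (1 + 6 + 0))²*(126 - 137) = ((-20 + 10) + 7)²*(-11) = (-10 + 7)²*(-11) = (-3)²*(-11) = 9*(-11) = -99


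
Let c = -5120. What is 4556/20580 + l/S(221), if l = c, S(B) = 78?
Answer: -1458531/22295 ≈ -65.420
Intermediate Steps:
l = -5120
4556/20580 + l/S(221) = 4556/20580 - 5120/78 = 4556*(1/20580) - 5120*1/78 = 1139/5145 - 2560/39 = -1458531/22295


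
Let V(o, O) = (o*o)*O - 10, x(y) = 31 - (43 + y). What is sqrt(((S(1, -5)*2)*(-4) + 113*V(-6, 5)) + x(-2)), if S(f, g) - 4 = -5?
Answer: 98*sqrt(2) ≈ 138.59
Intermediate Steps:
S(f, g) = -1 (S(f, g) = 4 - 5 = -1)
x(y) = -12 - y (x(y) = 31 + (-43 - y) = -12 - y)
V(o, O) = -10 + O*o**2 (V(o, O) = o**2*O - 10 = O*o**2 - 10 = -10 + O*o**2)
sqrt(((S(1, -5)*2)*(-4) + 113*V(-6, 5)) + x(-2)) = sqrt((-1*2*(-4) + 113*(-10 + 5*(-6)**2)) + (-12 - 1*(-2))) = sqrt((-2*(-4) + 113*(-10 + 5*36)) + (-12 + 2)) = sqrt((8 + 113*(-10 + 180)) - 10) = sqrt((8 + 113*170) - 10) = sqrt((8 + 19210) - 10) = sqrt(19218 - 10) = sqrt(19208) = 98*sqrt(2)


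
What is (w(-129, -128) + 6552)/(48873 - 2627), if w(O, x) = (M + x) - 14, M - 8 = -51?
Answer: 6367/46246 ≈ 0.13768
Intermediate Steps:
M = -43 (M = 8 - 51 = -43)
w(O, x) = -57 + x (w(O, x) = (-43 + x) - 14 = -57 + x)
(w(-129, -128) + 6552)/(48873 - 2627) = ((-57 - 128) + 6552)/(48873 - 2627) = (-185 + 6552)/46246 = 6367*(1/46246) = 6367/46246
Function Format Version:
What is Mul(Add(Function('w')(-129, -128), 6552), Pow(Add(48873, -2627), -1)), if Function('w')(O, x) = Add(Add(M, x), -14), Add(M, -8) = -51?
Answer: Rational(6367, 46246) ≈ 0.13768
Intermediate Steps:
M = -43 (M = Add(8, -51) = -43)
Function('w')(O, x) = Add(-57, x) (Function('w')(O, x) = Add(Add(-43, x), -14) = Add(-57, x))
Mul(Add(Function('w')(-129, -128), 6552), Pow(Add(48873, -2627), -1)) = Mul(Add(Add(-57, -128), 6552), Pow(Add(48873, -2627), -1)) = Mul(Add(-185, 6552), Pow(46246, -1)) = Mul(6367, Rational(1, 46246)) = Rational(6367, 46246)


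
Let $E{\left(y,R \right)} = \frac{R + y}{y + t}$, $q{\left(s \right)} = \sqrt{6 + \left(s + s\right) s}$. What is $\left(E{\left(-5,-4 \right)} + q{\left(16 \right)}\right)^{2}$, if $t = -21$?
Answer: $\frac{350249}{676} + \frac{9 \sqrt{518}}{13} \approx 533.88$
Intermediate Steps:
$q{\left(s \right)} = \sqrt{6 + 2 s^{2}}$ ($q{\left(s \right)} = \sqrt{6 + 2 s s} = \sqrt{6 + 2 s^{2}}$)
$E{\left(y,R \right)} = \frac{R + y}{-21 + y}$ ($E{\left(y,R \right)} = \frac{R + y}{y - 21} = \frac{R + y}{-21 + y}$)
$\left(E{\left(-5,-4 \right)} + q{\left(16 \right)}\right)^{2} = \left(\frac{-4 - 5}{-21 - 5} + \sqrt{6 + 2 \cdot 16^{2}}\right)^{2} = \left(\frac{1}{-26} \left(-9\right) + \sqrt{6 + 2 \cdot 256}\right)^{2} = \left(\left(- \frac{1}{26}\right) \left(-9\right) + \sqrt{6 + 512}\right)^{2} = \left(\frac{9}{26} + \sqrt{518}\right)^{2}$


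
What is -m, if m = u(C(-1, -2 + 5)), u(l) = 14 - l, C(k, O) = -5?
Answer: -19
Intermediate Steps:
m = 19 (m = 14 - 1*(-5) = 14 + 5 = 19)
-m = -1*19 = -19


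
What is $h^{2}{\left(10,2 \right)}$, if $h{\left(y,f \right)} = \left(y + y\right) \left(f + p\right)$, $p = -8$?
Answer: $14400$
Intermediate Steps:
$h{\left(y,f \right)} = 2 y \left(-8 + f\right)$ ($h{\left(y,f \right)} = \left(y + y\right) \left(f - 8\right) = 2 y \left(-8 + f\right)$)
$h^{2}{\left(10,2 \right)} = \left(2 \cdot 10 \left(-8 + 2\right)\right)^{2} = \left(2 \cdot 10 \left(-6\right)\right)^{2} = \left(-120\right)^{2} = 14400$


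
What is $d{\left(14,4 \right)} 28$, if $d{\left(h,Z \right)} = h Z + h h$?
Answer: $7056$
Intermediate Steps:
$d{\left(h,Z \right)} = h^{2} + Z h$ ($d{\left(h,Z \right)} = Z h + h^{2} = h^{2} + Z h$)
$d{\left(14,4 \right)} 28 = 14 \left(4 + 14\right) 28 = 14 \cdot 18 \cdot 28 = 252 \cdot 28 = 7056$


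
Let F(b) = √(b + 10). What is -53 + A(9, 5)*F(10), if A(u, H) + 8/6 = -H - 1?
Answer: -53 - 44*√5/3 ≈ -85.796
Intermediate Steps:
A(u, H) = -7/3 - H (A(u, H) = -4/3 + (-H - 1) = -4/3 + (-1 - H) = -7/3 - H)
F(b) = √(10 + b)
-53 + A(9, 5)*F(10) = -53 + (-7/3 - 1*5)*√(10 + 10) = -53 + (-7/3 - 5)*√20 = -53 - 44*√5/3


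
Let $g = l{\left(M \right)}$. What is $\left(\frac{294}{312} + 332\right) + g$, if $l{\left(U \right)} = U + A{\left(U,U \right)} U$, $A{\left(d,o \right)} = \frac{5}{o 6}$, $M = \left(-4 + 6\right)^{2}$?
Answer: $\frac{52693}{156} \approx 337.78$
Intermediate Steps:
$M = 4$ ($M = 2^{2} = 4$)
$A{\left(d,o \right)} = \frac{5}{6 o}$
$l{\left(U \right)} = \frac{5}{6} + U$ ($l{\left(U \right)} = U + \frac{5}{6 U} U = U + \frac{5}{6} = \frac{5}{6} + U$)
$g = \frac{29}{6}$ ($g = \frac{5}{6} + 4 = \frac{29}{6} \approx 4.8333$)
$\left(\frac{294}{312} + 332\right) + g = \left(\frac{294}{312} + 332\right) + \frac{29}{6} = \left(294 \cdot \frac{1}{312} + 332\right) + \frac{29}{6} = \left(\frac{49}{52} + 332\right) + \frac{29}{6} = \frac{17313}{52} + \frac{29}{6} = \frac{52693}{156}$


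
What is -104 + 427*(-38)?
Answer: -16330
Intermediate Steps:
-104 + 427*(-38) = -104 - 16226 = -16330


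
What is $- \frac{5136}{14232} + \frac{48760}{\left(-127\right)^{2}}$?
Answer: $\frac{25463074}{9564497} \approx 2.6623$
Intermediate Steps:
$- \frac{5136}{14232} + \frac{48760}{\left(-127\right)^{2}} = \left(-5136\right) \frac{1}{14232} + \frac{48760}{16129} = - \frac{214}{593} + 48760 \cdot \frac{1}{16129} = - \frac{214}{593} + \frac{48760}{16129} = \frac{25463074}{9564497}$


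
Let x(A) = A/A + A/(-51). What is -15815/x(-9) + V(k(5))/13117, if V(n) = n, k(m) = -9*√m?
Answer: -53771/4 - 9*√5/13117 ≈ -13443.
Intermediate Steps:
x(A) = 1 - A/51 (x(A) = 1 + A*(-1/51) = 1 - A/51)
-15815/x(-9) + V(k(5))/13117 = -15815/(1 - 1/51*(-9)) - 9*√5/13117 = -15815/(1 + 3/17) - 9*√5*(1/13117) = -15815/20/17 - 9*√5/13117 = -15815*17/20 - 9*√5/13117 = -53771/4 - 9*√5/13117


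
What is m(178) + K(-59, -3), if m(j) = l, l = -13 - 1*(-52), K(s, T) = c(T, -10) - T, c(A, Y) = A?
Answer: 39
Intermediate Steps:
K(s, T) = 0 (K(s, T) = T - T = 0)
l = 39 (l = -13 + 52 = 39)
m(j) = 39
m(178) + K(-59, -3) = 39 + 0 = 39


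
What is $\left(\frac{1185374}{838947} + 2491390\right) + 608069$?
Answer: $\frac{2600283015047}{838947} \approx 3.0995 \cdot 10^{6}$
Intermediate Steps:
$\left(\frac{1185374}{838947} + 2491390\right) + 608069 = \frac{2090145351704}{838947} + 608069 = \frac{2600283015047}{838947}$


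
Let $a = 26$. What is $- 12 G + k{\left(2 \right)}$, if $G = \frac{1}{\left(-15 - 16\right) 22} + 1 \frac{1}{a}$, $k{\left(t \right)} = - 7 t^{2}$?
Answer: $- \frac{126092}{4433} \approx -28.444$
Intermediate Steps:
$G = \frac{164}{4433}$ ($G = \frac{1}{\left(-15 - 16\right) 22} + 1 \cdot \frac{1}{26} = \frac{1}{-31} \cdot \frac{1}{22} + 1 \cdot \frac{1}{26} = \left(- \frac{1}{31}\right) \frac{1}{22} + \frac{1}{26} = - \frac{1}{682} + \frac{1}{26} = \frac{164}{4433} \approx 0.036995$)
$- 12 G + k{\left(2 \right)} = \left(-12\right) \frac{164}{4433} - 7 \cdot 2^{2} = - \frac{1968}{4433} - 28 = - \frac{126092}{4433}$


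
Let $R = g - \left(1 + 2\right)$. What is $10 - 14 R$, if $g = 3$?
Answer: $10$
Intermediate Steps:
$R = 0$ ($R = 3 - \left(1 + 2\right) = 3 - 3 = 0$)
$10 - 14 R = 10 - 0 = 10 + 0 = 10$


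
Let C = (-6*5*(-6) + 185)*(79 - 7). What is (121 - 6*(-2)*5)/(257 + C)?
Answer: 181/26537 ≈ 0.0068207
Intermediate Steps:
C = 26280 (C = (-30*(-6) + 185)*72 = (180 + 185)*72 = 365*72 = 26280)
(121 - 6*(-2)*5)/(257 + C) = (121 - 6*(-2)*5)/(257 + 26280) = (121 + 12*5)/26537 = (121 + 60)*(1/26537) = 181*(1/26537) = 181/26537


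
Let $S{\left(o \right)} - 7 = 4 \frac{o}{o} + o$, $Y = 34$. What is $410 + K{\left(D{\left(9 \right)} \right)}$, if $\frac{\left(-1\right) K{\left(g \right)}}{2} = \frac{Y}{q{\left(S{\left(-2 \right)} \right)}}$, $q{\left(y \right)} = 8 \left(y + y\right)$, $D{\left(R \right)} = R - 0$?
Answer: $\frac{14743}{36} \approx 409.53$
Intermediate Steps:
$D{\left(R \right)} = R$ ($D{\left(R \right)} = R + 0 = R$)
$S{\left(o \right)} = 11 + o$ ($S{\left(o \right)} = 7 + \left(4 \frac{o}{o} + o\right) = 7 + \left(4 \cdot 1 + o\right) = 7 + \left(4 + o\right) = 11 + o$)
$q{\left(y \right)} = 16 y$ ($q{\left(y \right)} = 8 \cdot 2 y = 16 y$)
$K{\left(g \right)} = - \frac{17}{36}$ ($K{\left(g \right)} = - 2 \frac{34}{16 \left(11 - 2\right)} = - 2 \frac{34}{16 \cdot 9} = - 2 \cdot \frac{34}{144} = - 2 \cdot 34 \cdot \frac{1}{144} = \left(-2\right) \frac{17}{72} = - \frac{17}{36}$)
$410 + K{\left(D{\left(9 \right)} \right)} = 410 - \frac{17}{36} = \frac{14743}{36}$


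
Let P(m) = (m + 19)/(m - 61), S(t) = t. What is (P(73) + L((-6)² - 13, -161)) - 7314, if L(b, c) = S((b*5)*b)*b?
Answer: 160586/3 ≈ 53529.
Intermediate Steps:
L(b, c) = 5*b³ (L(b, c) = ((b*5)*b)*b = ((5*b)*b)*b = (5*b²)*b = 5*b³)
P(m) = (19 + m)/(-61 + m)
(P(73) + L((-6)² - 13, -161)) - 7314 = ((19 + 73)/(-61 + 73) + 5*((-6)² - 13)³) - 7314 = (92/12 + 5*(36 - 13)³) - 7314 = ((1/12)*92 + 5*23³) - 7314 = (23/3 + 5*12167) - 7314 = (23/3 + 60835) - 7314 = 182528/3 - 7314 = 160586/3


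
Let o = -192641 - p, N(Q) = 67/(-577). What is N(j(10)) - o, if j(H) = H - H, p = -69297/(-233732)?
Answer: 25980237628649/134863364 ≈ 1.9264e+5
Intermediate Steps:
p = 69297/233732 (p = -69297*(-1/233732) = 69297/233732 ≈ 0.29648)
j(H) = 0
N(Q) = -67/577 (N(Q) = 67*(-1/577) = -67/577)
o = -45026435509/233732 (o = -192641 - 1*69297/233732 = -192641 - 69297/233732 = -45026435509/233732 ≈ -1.9264e+5)
N(j(10)) - o = -67/577 - 1*(-45026435509/233732) = -67/577 + 45026435509/233732 = 25980237628649/134863364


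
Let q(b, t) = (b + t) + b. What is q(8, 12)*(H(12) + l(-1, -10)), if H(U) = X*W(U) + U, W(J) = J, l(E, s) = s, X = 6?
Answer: 2072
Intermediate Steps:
q(b, t) = t + 2*b
H(U) = 7*U (H(U) = 6*U + U = 7*U)
q(8, 12)*(H(12) + l(-1, -10)) = (12 + 2*8)*(7*12 - 10) = (12 + 16)*(84 - 10) = 28*74 = 2072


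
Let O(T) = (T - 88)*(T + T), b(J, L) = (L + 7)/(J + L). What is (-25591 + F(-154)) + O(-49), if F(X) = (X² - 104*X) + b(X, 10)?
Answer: 3969631/144 ≈ 27567.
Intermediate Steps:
b(J, L) = (7 + L)/(J + L)
O(T) = 2*T*(-88 + T) (O(T) = (-88 + T)*(2*T) = 2*T*(-88 + T))
F(X) = X² - 104*X + 17/(10 + X) (F(X) = (X² - 104*X) + (7 + 10)/(X + 10) = (X² - 104*X) + 17/(10 + X) = X² - 104*X + 17/(10 + X))
(-25591 + F(-154)) + O(-49) = (-25591 + (17 - 154*(-104 - 154)*(10 - 154))/(10 - 154)) + 2*(-49)*(-88 - 49) = (-25591 + (17 - 154*(-258)*(-144))/(-144)) + 2*(-49)*(-137) = (-25591 - (17 - 5721408)/144) + 13426 = (-25591 - 1/144*(-5721391)) + 13426 = (-25591 + 5721391/144) + 13426 = 2036287/144 + 13426 = 3969631/144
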